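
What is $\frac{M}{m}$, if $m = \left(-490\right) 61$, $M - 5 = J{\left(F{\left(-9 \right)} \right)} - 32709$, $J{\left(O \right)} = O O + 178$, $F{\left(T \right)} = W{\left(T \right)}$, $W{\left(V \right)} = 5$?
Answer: $\frac{4643}{4270} \approx 1.0874$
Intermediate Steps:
$F{\left(T \right)} = 5$
$J{\left(O \right)} = 178 + O^{2}$ ($J{\left(O \right)} = O^{2} + 178 = 178 + O^{2}$)
$M = -32501$ ($M = 5 + \left(\left(178 + 5^{2}\right) - 32709\right) = 5 + \left(\left(178 + 25\right) - 32709\right) = 5 + \left(203 - 32709\right) = 5 - 32506 = -32501$)
$m = -29890$
$\frac{M}{m} = - \frac{32501}{-29890} = \left(-32501\right) \left(- \frac{1}{29890}\right) = \frac{4643}{4270}$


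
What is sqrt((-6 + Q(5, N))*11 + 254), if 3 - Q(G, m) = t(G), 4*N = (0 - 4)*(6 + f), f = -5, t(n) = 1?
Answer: sqrt(210) ≈ 14.491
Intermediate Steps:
N = -1 (N = ((0 - 4)*(6 - 5))/4 = (-4*1)/4 = (1/4)*(-4) = -1)
Q(G, m) = 2 (Q(G, m) = 3 - 1*1 = 3 - 1 = 2)
sqrt((-6 + Q(5, N))*11 + 254) = sqrt((-6 + 2)*11 + 254) = sqrt(-4*11 + 254) = sqrt(-44 + 254) = sqrt(210)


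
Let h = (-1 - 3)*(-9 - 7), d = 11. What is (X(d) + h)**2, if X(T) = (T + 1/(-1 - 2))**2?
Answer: 2560000/81 ≈ 31605.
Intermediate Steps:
X(T) = (-1/3 + T)**2 (X(T) = (T + 1/(-3))**2 = (T - 1/3)**2 = (-1/3 + T)**2)
h = 64 (h = -4*(-16) = 64)
(X(d) + h)**2 = ((-1 + 3*11)**2/9 + 64)**2 = ((-1 + 33)**2/9 + 64)**2 = ((1/9)*32**2 + 64)**2 = ((1/9)*1024 + 64)**2 = (1024/9 + 64)**2 = (1600/9)**2 = 2560000/81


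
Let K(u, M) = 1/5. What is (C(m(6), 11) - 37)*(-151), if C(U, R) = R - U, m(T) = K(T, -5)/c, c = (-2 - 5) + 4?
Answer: 58739/15 ≈ 3915.9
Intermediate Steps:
K(u, M) = 1/5
c = -3 (c = -7 + 4 = -3)
m(T) = -1/15 (m(T) = (1/5)/(-3) = (1/5)*(-1/3) = -1/15)
(C(m(6), 11) - 37)*(-151) = ((11 - 1*(-1/15)) - 37)*(-151) = ((11 + 1/15) - 37)*(-151) = (166/15 - 37)*(-151) = -389/15*(-151) = 58739/15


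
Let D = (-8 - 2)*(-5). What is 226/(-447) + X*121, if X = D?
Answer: 2704124/447 ≈ 6049.5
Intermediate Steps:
D = 50 (D = -10*(-5) = 50)
X = 50
226/(-447) + X*121 = 226/(-447) + 50*121 = 226*(-1/447) + 6050 = -226/447 + 6050 = 2704124/447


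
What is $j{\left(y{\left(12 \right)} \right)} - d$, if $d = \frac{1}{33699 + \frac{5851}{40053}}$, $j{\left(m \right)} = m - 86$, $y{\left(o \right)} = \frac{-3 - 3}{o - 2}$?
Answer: $- \frac{584442772099}{6748759490} \approx -86.6$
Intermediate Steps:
$y{\left(o \right)} = - \frac{6}{-2 + o}$
$j{\left(m \right)} = -86 + m$
$d = \frac{40053}{1349751898}$ ($d = \frac{1}{33699 + 5851 \cdot \frac{1}{40053}} = \frac{1}{33699 + \frac{5851}{40053}} = \frac{1}{\frac{1349751898}{40053}} = \frac{40053}{1349751898} \approx 2.9674 \cdot 10^{-5}$)
$j{\left(y{\left(12 \right)} \right)} - d = \left(-86 - \frac{6}{-2 + 12}\right) - \frac{40053}{1349751898} = \left(-86 - \frac{6}{10}\right) - \frac{40053}{1349751898} = \left(-86 - \frac{3}{5}\right) - \frac{40053}{1349751898} = - \frac{433}{5} - \frac{40053}{1349751898} = - \frac{584442772099}{6748759490}$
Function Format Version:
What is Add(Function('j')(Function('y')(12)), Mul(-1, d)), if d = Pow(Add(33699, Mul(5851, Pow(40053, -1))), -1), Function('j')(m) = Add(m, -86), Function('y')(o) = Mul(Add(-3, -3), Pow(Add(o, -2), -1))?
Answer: Rational(-584442772099, 6748759490) ≈ -86.600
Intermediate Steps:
Function('y')(o) = Mul(-6, Pow(Add(-2, o), -1))
Function('j')(m) = Add(-86, m)
d = Rational(40053, 1349751898) (d = Pow(Add(33699, Mul(5851, Rational(1, 40053))), -1) = Pow(Add(33699, Rational(5851, 40053)), -1) = Pow(Rational(1349751898, 40053), -1) = Rational(40053, 1349751898) ≈ 2.9674e-5)
Add(Function('j')(Function('y')(12)), Mul(-1, d)) = Add(Add(-86, Mul(-6, Pow(Add(-2, 12), -1))), Mul(-1, Rational(40053, 1349751898))) = Add(Add(-86, Mul(-6, Pow(10, -1))), Rational(-40053, 1349751898)) = Add(Add(-86, Mul(-6, Rational(1, 10))), Rational(-40053, 1349751898)) = Add(Add(-86, Rational(-3, 5)), Rational(-40053, 1349751898)) = Add(Rational(-433, 5), Rational(-40053, 1349751898)) = Rational(-584442772099, 6748759490)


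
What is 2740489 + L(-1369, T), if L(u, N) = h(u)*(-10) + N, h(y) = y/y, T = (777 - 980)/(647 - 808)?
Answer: 63031046/23 ≈ 2.7405e+6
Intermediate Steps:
T = 29/23 (T = -203/(-161) = -203*(-1/161) = 29/23 ≈ 1.2609)
h(y) = 1
L(u, N) = -10 + N (L(u, N) = 1*(-10) + N = -10 + N)
2740489 + L(-1369, T) = 2740489 + (-10 + 29/23) = 2740489 - 201/23 = 63031046/23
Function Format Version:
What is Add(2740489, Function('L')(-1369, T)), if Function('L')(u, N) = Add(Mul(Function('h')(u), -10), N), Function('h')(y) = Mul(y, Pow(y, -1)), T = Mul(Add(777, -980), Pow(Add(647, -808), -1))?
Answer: Rational(63031046, 23) ≈ 2.7405e+6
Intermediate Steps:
T = Rational(29, 23) (T = Mul(-203, Pow(-161, -1)) = Mul(-203, Rational(-1, 161)) = Rational(29, 23) ≈ 1.2609)
Function('h')(y) = 1
Function('L')(u, N) = Add(-10, N) (Function('L')(u, N) = Add(Mul(1, -10), N) = Add(-10, N))
Add(2740489, Function('L')(-1369, T)) = Add(2740489, Add(-10, Rational(29, 23))) = Add(2740489, Rational(-201, 23)) = Rational(63031046, 23)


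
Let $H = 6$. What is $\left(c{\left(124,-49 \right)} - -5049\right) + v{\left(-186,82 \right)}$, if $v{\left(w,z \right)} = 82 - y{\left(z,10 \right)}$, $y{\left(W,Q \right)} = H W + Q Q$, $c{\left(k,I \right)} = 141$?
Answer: $4680$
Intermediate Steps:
$y{\left(W,Q \right)} = Q^{2} + 6 W$ ($y{\left(W,Q \right)} = 6 W + Q Q = 6 W + Q^{2} = Q^{2} + 6 W$)
$v{\left(w,z \right)} = -18 - 6 z$ ($v{\left(w,z \right)} = 82 - \left(10^{2} + 6 z\right) = 82 - \left(100 + 6 z\right) = -18 - 6 z$)
$\left(c{\left(124,-49 \right)} - -5049\right) + v{\left(-186,82 \right)} = \left(141 - -5049\right) - 510 = \left(141 + 5049\right) - 510 = 5190 - 510 = 4680$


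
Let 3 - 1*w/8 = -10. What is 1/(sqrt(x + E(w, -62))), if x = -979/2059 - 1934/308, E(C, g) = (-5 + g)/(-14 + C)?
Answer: -3*I*sqrt(42411931470370)/53502118 ≈ -0.36517*I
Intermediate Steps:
w = 104 (w = 24 - 8*(-10) = 24 + 80 = 104)
E(C, g) = (-5 + g)/(-14 + C)
x = -2141819/317086 (x = -979*1/2059 - 1934*1/308 = -979/2059 - 967/154 = -2141819/317086 ≈ -6.7547)
1/(sqrt(x + E(w, -62))) = 1/(sqrt(-2141819/317086 + (-5 - 62)/(-14 + 104))) = 1/(sqrt(-2141819/317086 - 67/90)) = 1/(sqrt(-53502118/7134435)) = 1/(I*sqrt(42411931470370)/2378145) = -3*I*sqrt(42411931470370)/53502118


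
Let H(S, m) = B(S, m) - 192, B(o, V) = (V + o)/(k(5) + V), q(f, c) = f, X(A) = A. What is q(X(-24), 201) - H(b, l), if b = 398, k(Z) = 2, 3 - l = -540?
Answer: 90619/545 ≈ 166.27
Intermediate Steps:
l = 543 (l = 3 - 1*(-540) = 3 + 540 = 543)
B(o, V) = (V + o)/(2 + V)
H(S, m) = -192 + (S + m)/(2 + m) (H(S, m) = (m + S)/(2 + m) - 192 = (S + m)/(2 + m) - 192 = -192 + (S + m)/(2 + m))
q(X(-24), 201) - H(b, l) = -24 - (-384 + 398 - 191*543)/(2 + 543) = -24 - (-384 + 398 - 103713)/545 = -24 - (-103699)/545 = -24 - 1*(-103699/545) = -24 + 103699/545 = 90619/545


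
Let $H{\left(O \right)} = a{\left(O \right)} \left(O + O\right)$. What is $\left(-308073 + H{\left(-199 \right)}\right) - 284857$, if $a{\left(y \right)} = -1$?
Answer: $-592532$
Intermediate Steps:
$H{\left(O \right)} = - 2 O$ ($H{\left(O \right)} = - (O + O) = - 2 O$)
$\left(-308073 + H{\left(-199 \right)}\right) - 284857 = \left(-308073 - -398\right) - 284857 = \left(-308073 + 398\right) - 284857 = -307675 - 284857 = -592532$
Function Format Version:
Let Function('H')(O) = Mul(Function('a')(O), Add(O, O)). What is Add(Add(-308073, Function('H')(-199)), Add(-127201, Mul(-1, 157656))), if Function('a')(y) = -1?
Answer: -592532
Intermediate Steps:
Function('H')(O) = Mul(-2, O) (Function('H')(O) = Mul(-1, Add(O, O)) = Mul(-1, Mul(2, O)) = Mul(-2, O))
Add(Add(-308073, Function('H')(-199)), Add(-127201, Mul(-1, 157656))) = Add(Add(-308073, Mul(-2, -199)), Add(-127201, Mul(-1, 157656))) = Add(Add(-308073, 398), Add(-127201, -157656)) = Add(-307675, -284857) = -592532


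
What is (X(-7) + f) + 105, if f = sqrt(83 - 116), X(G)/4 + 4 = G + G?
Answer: 33 + I*sqrt(33) ≈ 33.0 + 5.7446*I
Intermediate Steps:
X(G) = -16 + 8*G (X(G) = -16 + 4*(G + G) = -16 + 4*(2*G) = -16 + 8*G)
f = I*sqrt(33) (f = sqrt(-33) = I*sqrt(33) ≈ 5.7446*I)
(X(-7) + f) + 105 = ((-16 + 8*(-7)) + I*sqrt(33)) + 105 = ((-16 - 56) + I*sqrt(33)) + 105 = (-72 + I*sqrt(33)) + 105 = 33 + I*sqrt(33)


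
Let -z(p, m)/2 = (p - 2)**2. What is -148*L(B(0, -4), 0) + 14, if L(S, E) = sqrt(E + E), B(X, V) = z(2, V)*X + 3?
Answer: 14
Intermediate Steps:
z(p, m) = -2*(-2 + p)**2 (z(p, m) = -2*(p - 2)**2 = -2*(-2 + p)**2)
B(X, V) = 3 (B(X, V) = (-2*(-2 + 2)**2)*X + 3 = (-2*0**2)*X + 3 = (-2*0)*X + 3 = 0*X + 3 = 0 + 3 = 3)
L(S, E) = sqrt(2)*sqrt(E) (L(S, E) = sqrt(2*E) = sqrt(2)*sqrt(E))
-148*L(B(0, -4), 0) + 14 = -148*sqrt(2)*sqrt(0) + 14 = -148*sqrt(2)*0 + 14 = -148*0 + 14 = 0 + 14 = 14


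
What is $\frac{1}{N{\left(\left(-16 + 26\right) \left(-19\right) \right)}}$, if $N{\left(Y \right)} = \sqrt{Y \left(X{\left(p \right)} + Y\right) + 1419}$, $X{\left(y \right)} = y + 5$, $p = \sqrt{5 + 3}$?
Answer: $\frac{1}{\sqrt{36569 - 380 \sqrt{2}}} \approx 0.0052681$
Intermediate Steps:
$p = 2 \sqrt{2}$ ($p = \sqrt{8} = 2 \sqrt{2} \approx 2.8284$)
$X{\left(y \right)} = 5 + y$
$N{\left(Y \right)} = \sqrt{1419 + Y \left(5 + Y + 2 \sqrt{2}\right)}$ ($N{\left(Y \right)} = \sqrt{Y \left(\left(5 + 2 \sqrt{2}\right) + Y\right) + 1419} = \sqrt{Y \left(5 + Y + 2 \sqrt{2}\right) + 1419} = \sqrt{1419 + Y \left(5 + Y + 2 \sqrt{2}\right)}$)
$\frac{1}{N{\left(\left(-16 + 26\right) \left(-19\right) \right)}} = \frac{1}{\sqrt{1419 + \left(\left(-16 + 26\right) \left(-19\right)\right)^{2} + \left(-16 + 26\right) \left(-19\right) \left(5 + 2 \sqrt{2}\right)}} = \frac{1}{\sqrt{1419 + \left(10 \left(-19\right)\right)^{2} + 10 \left(-19\right) \left(5 + 2 \sqrt{2}\right)}} = \frac{1}{\sqrt{1419 + \left(-190\right)^{2} - 190 \left(5 + 2 \sqrt{2}\right)}} = \frac{1}{\sqrt{1419 + 36100 - \left(950 + 380 \sqrt{2}\right)}} = \frac{1}{\sqrt{36569 - 380 \sqrt{2}}}$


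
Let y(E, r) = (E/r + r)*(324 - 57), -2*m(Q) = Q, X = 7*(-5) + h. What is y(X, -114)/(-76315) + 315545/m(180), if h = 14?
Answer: -9149671039/2609973 ≈ -3505.7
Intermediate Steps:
X = -21 (X = 7*(-5) + 14 = -35 + 14 = -21)
m(Q) = -Q/2
y(E, r) = 267*r + 267*E/r (y(E, r) = (r + E/r)*267 = 267*r + 267*E/r)
y(X, -114)/(-76315) + 315545/m(180) = (267*(-114) + 267*(-21)/(-114))/(-76315) + 315545/((-1/2*180)) = (-30438 + 267*(-21)*(-1/114))*(-1/76315) + 315545/(-90) = (-30438 + 1869/38)*(-1/76315) + 315545*(-1/90) = -1154775/38*(-1/76315) - 63109/18 = 230955/579994 - 63109/18 = -9149671039/2609973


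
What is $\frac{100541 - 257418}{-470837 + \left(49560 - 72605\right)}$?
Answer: $\frac{156877}{493882} \approx 0.31764$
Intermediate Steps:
$\frac{100541 - 257418}{-470837 + \left(49560 - 72605\right)} = - \frac{156877}{-470837 + \left(49560 - 72605\right)} = - \frac{156877}{-470837 - 23045} = - \frac{156877}{-493882} = \left(-156877\right) \left(- \frac{1}{493882}\right) = \frac{156877}{493882}$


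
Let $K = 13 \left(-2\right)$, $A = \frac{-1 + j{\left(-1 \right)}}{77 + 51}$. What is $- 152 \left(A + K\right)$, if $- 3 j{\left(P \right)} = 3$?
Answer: $\frac{31635}{8} \approx 3954.4$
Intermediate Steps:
$j{\left(P \right)} = -1$ ($j{\left(P \right)} = \left(- \frac{1}{3}\right) 3 = -1$)
$A = - \frac{1}{64}$ ($A = \frac{-1 - 1}{77 + 51} = - \frac{2}{128} = \left(-2\right) \frac{1}{128} = - \frac{1}{64} \approx -0.015625$)
$K = -26$
$- 152 \left(A + K\right) = - 152 \left(- \frac{1}{64} - 26\right) = \left(-152\right) \left(- \frac{1665}{64}\right) = \frac{31635}{8}$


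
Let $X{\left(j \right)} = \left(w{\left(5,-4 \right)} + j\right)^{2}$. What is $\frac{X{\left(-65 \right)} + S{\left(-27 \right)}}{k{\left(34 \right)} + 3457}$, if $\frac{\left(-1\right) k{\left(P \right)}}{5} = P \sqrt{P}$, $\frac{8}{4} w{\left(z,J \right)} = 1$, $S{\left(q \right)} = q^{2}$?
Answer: $\frac{22536183}{14624332} + \frac{554115 \sqrt{34}}{7312166} \approx 1.9829$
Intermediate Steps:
$w{\left(z,J \right)} = \frac{1}{2}$ ($w{\left(z,J \right)} = \frac{1}{2} \cdot 1 = \frac{1}{2}$)
$X{\left(j \right)} = \left(\frac{1}{2} + j\right)^{2}$
$k{\left(P \right)} = - 5 P^{\frac{3}{2}}$ ($k{\left(P \right)} = - 5 P \sqrt{P} = - 5 P^{\frac{3}{2}}$)
$\frac{X{\left(-65 \right)} + S{\left(-27 \right)}}{k{\left(34 \right)} + 3457} = \frac{\frac{\left(1 + 2 \left(-65\right)\right)^{2}}{4} + \left(-27\right)^{2}}{- 5 \cdot 34^{\frac{3}{2}} + 3457} = \frac{\frac{\left(1 - 130\right)^{2}}{4} + 729}{- 5 \cdot 34 \sqrt{34} + 3457} = \frac{\frac{\left(-129\right)^{2}}{4} + 729}{- 170 \sqrt{34} + 3457} = \frac{\frac{1}{4} \cdot 16641 + 729}{3457 - 170 \sqrt{34}} = \frac{\frac{16641}{4} + 729}{3457 - 170 \sqrt{34}} = \frac{19557}{4 \left(3457 - 170 \sqrt{34}\right)}$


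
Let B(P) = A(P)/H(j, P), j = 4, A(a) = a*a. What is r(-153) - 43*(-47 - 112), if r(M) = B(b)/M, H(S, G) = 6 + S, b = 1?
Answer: 10460609/1530 ≈ 6837.0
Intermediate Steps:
A(a) = a²
B(P) = P²/10 (B(P) = P²/(6 + 4) = P²/10)
r(M) = 1/(10*M) (r(M) = ((⅒)*1²)/M = ((⅒)*1)/M = 1/(10*M))
r(-153) - 43*(-47 - 112) = (⅒)/(-153) - 43*(-47 - 112) = (⅒)*(-1/153) - 43*(-159) = -1/1530 - 1*(-6837) = -1/1530 + 6837 = 10460609/1530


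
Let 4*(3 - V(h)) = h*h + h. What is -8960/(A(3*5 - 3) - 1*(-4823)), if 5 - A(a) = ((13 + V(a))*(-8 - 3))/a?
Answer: -107520/57683 ≈ -1.8640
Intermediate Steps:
V(h) = 3 - h/4 - h²/4 (V(h) = 3 - (h*h + h)/4 = 3 - (h² + h)/4 = 3 - (h + h²)/4 = 3 + (-h/4 - h²/4) = 3 - h/4 - h²/4)
A(a) = 5 - (-176 + 11*a/4 + 11*a²/4)/a (A(a) = 5 - (13 + (3 - a/4 - a²/4))*(-8 - 3)/a = 5 - (16 - a/4 - a²/4)*(-11)/a = 5 - (-176 + 11*a/4 + 11*a²/4)/a)
-8960/(A(3*5 - 3) - 1*(-4823)) = -8960/((9/4 + 176/(3*5 - 3) - 11*(3*5 - 3)/4) - 1*(-4823)) = -8960/((9/4 + 176/(15 - 3) - 11*(15 - 3)/4) + 4823) = -8960/((9/4 + 176/12 - 11/4*12) + 4823) = -8960/((9/4 + 176*(1/12) - 33) + 4823) = -8960/((9/4 + 44/3 - 33) + 4823) = -8960/(-193/12 + 4823) = -8960/57683/12 = -8960*12/57683 = -107520/57683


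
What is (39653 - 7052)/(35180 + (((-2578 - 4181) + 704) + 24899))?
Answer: 10867/18008 ≈ 0.60345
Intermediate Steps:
(39653 - 7052)/(35180 + (((-2578 - 4181) + 704) + 24899)) = 32601/(35180 + ((-6759 + 704) + 24899)) = 32601/(35180 + (-6055 + 24899)) = 32601/(35180 + 18844) = 32601/54024 = 32601*(1/54024) = 10867/18008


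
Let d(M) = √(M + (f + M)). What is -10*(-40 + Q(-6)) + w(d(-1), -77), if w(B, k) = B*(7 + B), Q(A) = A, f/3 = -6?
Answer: 440 + 14*I*√5 ≈ 440.0 + 31.305*I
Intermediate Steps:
f = -18 (f = 3*(-6) = -18)
d(M) = √(-18 + 2*M) (d(M) = √(M + (-18 + M)) = √(-18 + 2*M))
-10*(-40 + Q(-6)) + w(d(-1), -77) = -10*(-40 - 6) + √(-18 + 2*(-1))*(7 + √(-18 + 2*(-1))) = -10*(-46) + √(-18 - 2)*(7 + √(-18 - 2)) = 460 + √(-20)*(7 + √(-20)) = 460 + (2*I*√5)*(7 + 2*I*√5) = 460 + 2*I*√5*(7 + 2*I*√5)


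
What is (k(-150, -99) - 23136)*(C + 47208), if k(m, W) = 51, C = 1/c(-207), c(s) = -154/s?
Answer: -167833467315/154 ≈ -1.0898e+9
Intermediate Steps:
C = 207/154 (C = 1/(-154/(-207)) = 1/(-154*(-1/207)) = 1/(154/207) = 207/154 ≈ 1.3442)
(k(-150, -99) - 23136)*(C + 47208) = (51 - 23136)*(207/154 + 47208) = -23085*7270239/154 = -167833467315/154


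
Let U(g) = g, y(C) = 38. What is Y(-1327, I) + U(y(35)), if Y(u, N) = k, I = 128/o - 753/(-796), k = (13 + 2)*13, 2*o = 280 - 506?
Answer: 233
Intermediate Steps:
o = -113 (o = (280 - 506)/2 = (½)*(-226) = -113)
k = 195 (k = 15*13 = 195)
I = -16799/89948 (I = 128/(-113) - 753/(-796) = 128*(-1/113) - 753*(-1/796) = -128/113 + 753/796 = -16799/89948 ≈ -0.18676)
Y(u, N) = 195
Y(-1327, I) + U(y(35)) = 195 + 38 = 233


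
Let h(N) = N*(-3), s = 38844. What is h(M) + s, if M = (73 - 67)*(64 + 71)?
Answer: 36414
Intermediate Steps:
M = 810 (M = 6*135 = 810)
h(N) = -3*N
h(M) + s = -3*810 + 38844 = -2430 + 38844 = 36414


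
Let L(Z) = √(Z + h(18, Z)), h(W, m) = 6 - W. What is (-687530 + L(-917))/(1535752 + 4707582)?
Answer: -343765/3121667 + I*√929/6243334 ≈ -0.11012 + 4.8819e-6*I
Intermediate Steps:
L(Z) = √(-12 + Z) (L(Z) = √(Z + (6 - 1*18)) = √(Z + (6 - 18)) = √(Z - 12) = √(-12 + Z))
(-687530 + L(-917))/(1535752 + 4707582) = (-687530 + √(-12 - 917))/(1535752 + 4707582) = (-687530 + √(-929))/6243334 = (-687530 + I*√929)*(1/6243334) = -343765/3121667 + I*√929/6243334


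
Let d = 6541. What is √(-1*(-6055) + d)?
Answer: 2*√3149 ≈ 112.23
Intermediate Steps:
√(-1*(-6055) + d) = √(-1*(-6055) + 6541) = √(6055 + 6541) = √12596 = 2*√3149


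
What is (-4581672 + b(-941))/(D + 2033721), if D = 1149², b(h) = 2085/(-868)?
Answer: -1325631127/970401432 ≈ -1.3661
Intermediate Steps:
b(h) = -2085/868 (b(h) = 2085*(-1/868) = -2085/868)
D = 1320201
(-4581672 + b(-941))/(D + 2033721) = (-4581672 - 2085/868)/(1320201 + 2033721) = -3976893381/868/3353922 = -3976893381/868*1/3353922 = -1325631127/970401432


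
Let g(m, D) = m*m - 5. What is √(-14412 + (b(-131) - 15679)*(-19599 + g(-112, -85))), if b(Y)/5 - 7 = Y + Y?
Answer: 2*√29920207 ≈ 10940.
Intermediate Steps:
g(m, D) = -5 + m² (g(m, D) = m² - 5 = -5 + m²)
b(Y) = 35 + 10*Y (b(Y) = 35 + 5*(Y + Y) = 35 + 5*(2*Y) = 35 + 10*Y)
√(-14412 + (b(-131) - 15679)*(-19599 + g(-112, -85))) = √(-14412 + ((35 + 10*(-131)) - 15679)*(-19599 + (-5 + (-112)²))) = √(-14412 + ((35 - 1310) - 15679)*(-19599 + (-5 + 12544))) = √(-14412 + (-1275 - 15679)*(-19599 + 12539)) = √(-14412 - 16954*(-7060)) = √(-14412 + 119695240) = √119680828 = 2*√29920207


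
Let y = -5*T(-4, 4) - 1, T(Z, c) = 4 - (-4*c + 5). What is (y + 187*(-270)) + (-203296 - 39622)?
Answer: -293484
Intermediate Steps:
T(Z, c) = -1 + 4*c (T(Z, c) = 4 - (5 - 4*c) = 4 + (-5 + 4*c) = -1 + 4*c)
y = -76 (y = -5*(-1 + 4*4) - 1 = -5*(-1 + 16) - 1 = -5*15 - 1 = -75 - 1 = -76)
(y + 187*(-270)) + (-203296 - 39622) = (-76 + 187*(-270)) + (-203296 - 39622) = (-76 - 50490) - 242918 = -50566 - 242918 = -293484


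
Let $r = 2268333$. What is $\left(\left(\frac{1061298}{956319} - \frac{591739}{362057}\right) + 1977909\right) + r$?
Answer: $\frac{70010813845013311}{16487713723} \approx 4.2462 \cdot 10^{6}$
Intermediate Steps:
$\left(\left(\frac{1061298}{956319} - \frac{591739}{362057}\right) + 1977909\right) + r = \left(\left(\frac{1061298}{956319} - \frac{591739}{362057}\right) + 1977909\right) + 2268333 = \left(\left(1061298 \cdot \frac{1}{956319} - \frac{591739}{362057}\right) + 1977909\right) + 2268333 = \left(\left(\frac{50538}{45539} - \frac{591739}{362057}\right) + 1977909\right) + 2268333 = \left(- \frac{8649565655}{16487713723} + 1977909\right) + 2268333 = \frac{32611188712579552}{16487713723} + 2268333 = \frac{70010813845013311}{16487713723}$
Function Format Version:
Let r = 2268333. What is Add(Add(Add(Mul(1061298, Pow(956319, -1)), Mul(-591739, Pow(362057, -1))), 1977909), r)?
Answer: Rational(70010813845013311, 16487713723) ≈ 4.2462e+6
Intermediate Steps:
Add(Add(Add(Mul(1061298, Pow(956319, -1)), Mul(-591739, Pow(362057, -1))), 1977909), r) = Add(Add(Add(Mul(1061298, Pow(956319, -1)), Mul(-591739, Pow(362057, -1))), 1977909), 2268333) = Add(Add(Add(Mul(1061298, Rational(1, 956319)), Mul(-591739, Rational(1, 362057))), 1977909), 2268333) = Add(Add(Add(Rational(50538, 45539), Rational(-591739, 362057)), 1977909), 2268333) = Add(Add(Rational(-8649565655, 16487713723), 1977909), 2268333) = Add(Rational(32611188712579552, 16487713723), 2268333) = Rational(70010813845013311, 16487713723)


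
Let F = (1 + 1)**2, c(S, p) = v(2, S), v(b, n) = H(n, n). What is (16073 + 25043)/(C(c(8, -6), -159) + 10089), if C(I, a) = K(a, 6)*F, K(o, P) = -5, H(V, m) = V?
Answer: 41116/10069 ≈ 4.0834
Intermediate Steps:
v(b, n) = n
c(S, p) = S
F = 4 (F = 2**2 = 4)
C(I, a) = -20 (C(I, a) = -5*4 = -20)
(16073 + 25043)/(C(c(8, -6), -159) + 10089) = (16073 + 25043)/(-20 + 10089) = 41116/10069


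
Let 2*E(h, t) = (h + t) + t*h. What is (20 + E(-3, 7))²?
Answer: 529/4 ≈ 132.25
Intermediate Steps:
E(h, t) = h/2 + t/2 + h*t/2 (E(h, t) = ((h + t) + t*h)/2 = ((h + t) + h*t)/2 = (h + t + h*t)/2 = h/2 + t/2 + h*t/2)
(20 + E(-3, 7))² = (20 + ((½)*(-3) + (½)*7 + (½)*(-3)*7))² = (20 + (-3/2 + 7/2 - 21/2))² = (20 - 17/2)² = (23/2)² = 529/4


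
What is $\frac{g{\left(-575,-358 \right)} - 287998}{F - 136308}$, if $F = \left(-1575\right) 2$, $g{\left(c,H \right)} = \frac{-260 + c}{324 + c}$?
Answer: $\frac{72286663}{35003958} \approx 2.0651$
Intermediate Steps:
$g{\left(c,H \right)} = \frac{-260 + c}{324 + c}$
$F = -3150$
$\frac{g{\left(-575,-358 \right)} - 287998}{F - 136308} = \frac{\frac{-260 - 575}{324 - 575} - 287998}{-3150 - 136308} = \frac{\frac{1}{-251} \left(-835\right) - 287998}{-139458} = \left(\left(- \frac{1}{251}\right) \left(-835\right) - 287998\right) \left(- \frac{1}{139458}\right) = \left(\frac{835}{251} - 287998\right) \left(- \frac{1}{139458}\right) = \left(- \frac{72286663}{251}\right) \left(- \frac{1}{139458}\right) = \frac{72286663}{35003958}$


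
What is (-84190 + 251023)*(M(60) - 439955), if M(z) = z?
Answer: -73389002535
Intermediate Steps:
(-84190 + 251023)*(M(60) - 439955) = (-84190 + 251023)*(60 - 439955) = 166833*(-439895) = -73389002535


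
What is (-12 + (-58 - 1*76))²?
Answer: 21316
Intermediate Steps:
(-12 + (-58 - 1*76))² = (-12 + (-58 - 76))² = (-12 - 134)² = (-146)² = 21316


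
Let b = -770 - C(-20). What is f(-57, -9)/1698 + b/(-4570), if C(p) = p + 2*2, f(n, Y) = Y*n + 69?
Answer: 328336/646655 ≈ 0.50774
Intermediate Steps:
f(n, Y) = 69 + Y*n
C(p) = 4 + p (C(p) = p + 4 = 4 + p)
b = -754 (b = -770 - (4 - 20) = -770 - 1*(-16) = -770 + 16 = -754)
f(-57, -9)/1698 + b/(-4570) = (69 - 9*(-57))/1698 - 754/(-4570) = (69 + 513)*(1/1698) - 754*(-1/4570) = 582*(1/1698) + 377/2285 = 97/283 + 377/2285 = 328336/646655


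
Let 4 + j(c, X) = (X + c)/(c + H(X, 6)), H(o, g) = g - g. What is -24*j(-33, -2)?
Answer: 776/11 ≈ 70.545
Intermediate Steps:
H(o, g) = 0
j(c, X) = -4 + (X + c)/c (j(c, X) = -4 + (X + c)/(c + 0) = -4 + (X + c)/c)
-24*j(-33, -2) = -24*(-3 - 2/(-33)) = -24*(-3 - 2*(-1/33)) = -24*(-3 + 2/33) = -24*(-97/33) = 776/11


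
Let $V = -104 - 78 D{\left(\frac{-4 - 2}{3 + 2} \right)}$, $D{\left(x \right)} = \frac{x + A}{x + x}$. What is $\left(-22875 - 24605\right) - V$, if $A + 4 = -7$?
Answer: $- \frac{93959}{2} \approx -46980.0$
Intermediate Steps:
$A = -11$ ($A = -4 - 7 = -11$)
$D{\left(x \right)} = \frac{-11 + x}{2 x}$ ($D{\left(x \right)} = \frac{x - 11}{x + x} = \frac{-11 + x}{2 x}$)
$V = - \frac{1001}{2}$ ($V = -104 - 78 \frac{-11 + \frac{-4 - 2}{3 + 2}}{2 \frac{-4 - 2}{3 + 2}} = -104 - 78 \frac{-11 - \frac{6}{5}}{2 \left(- \frac{6}{5}\right)} = -104 - 78 \cdot \frac{1}{2} \left(- \frac{5}{6}\right) \left(- \frac{61}{5}\right) = -104 - \frac{793}{2} = - \frac{1001}{2} \approx -500.5$)
$\left(-22875 - 24605\right) - V = \left(-22875 - 24605\right) - - \frac{1001}{2} = \left(-22875 - 24605\right) + \frac{1001}{2} = -47480 + \frac{1001}{2} = - \frac{93959}{2}$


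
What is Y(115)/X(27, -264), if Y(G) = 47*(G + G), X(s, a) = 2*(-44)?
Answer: -5405/44 ≈ -122.84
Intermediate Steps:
X(s, a) = -88
Y(G) = 94*G (Y(G) = 47*(2*G) = 94*G)
Y(115)/X(27, -264) = (94*115)/(-88) = 10810*(-1/88) = -5405/44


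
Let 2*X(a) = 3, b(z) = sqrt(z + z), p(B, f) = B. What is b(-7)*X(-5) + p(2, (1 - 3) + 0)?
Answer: 2 + 3*I*sqrt(14)/2 ≈ 2.0 + 5.6125*I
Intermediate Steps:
b(z) = sqrt(2)*sqrt(z) (b(z) = sqrt(2*z) = sqrt(2)*sqrt(z))
X(a) = 3/2 (X(a) = (1/2)*3 = 3/2)
b(-7)*X(-5) + p(2, (1 - 3) + 0) = (sqrt(2)*sqrt(-7))*(3/2) + 2 = (sqrt(2)*(I*sqrt(7)))*(3/2) + 2 = (I*sqrt(14))*(3/2) + 2 = 3*I*sqrt(14)/2 + 2 = 2 + 3*I*sqrt(14)/2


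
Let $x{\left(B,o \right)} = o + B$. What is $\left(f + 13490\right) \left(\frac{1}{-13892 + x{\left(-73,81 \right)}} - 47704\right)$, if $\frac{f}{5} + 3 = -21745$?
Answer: $\frac{10514367099875}{2314} \approx 4.5438 \cdot 10^{9}$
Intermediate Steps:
$x{\left(B,o \right)} = B + o$
$f = -108740$ ($f = -15 + 5 \left(-21745\right) = -15 - 108725 = -108740$)
$\left(f + 13490\right) \left(\frac{1}{-13892 + x{\left(-73,81 \right)}} - 47704\right) = \left(-108740 + 13490\right) \left(\frac{1}{-13892 + \left(-73 + 81\right)} - 47704\right) = - 95250 \left(\frac{1}{-13892 + 8} - 47704\right) = - 95250 \left(\frac{1}{-13884} - 47704\right) = - 95250 \left(- \frac{1}{13884} - 47704\right) = \left(-95250\right) \left(- \frac{662322337}{13884}\right) = \frac{10514367099875}{2314}$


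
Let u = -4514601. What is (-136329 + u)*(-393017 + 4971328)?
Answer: -21293403979230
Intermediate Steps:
(-136329 + u)*(-393017 + 4971328) = (-136329 - 4514601)*(-393017 + 4971328) = -4650930*4578311 = -21293403979230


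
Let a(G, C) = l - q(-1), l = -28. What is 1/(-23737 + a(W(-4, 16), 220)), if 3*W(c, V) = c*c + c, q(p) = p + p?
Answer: -1/23763 ≈ -4.2082e-5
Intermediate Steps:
q(p) = 2*p
W(c, V) = c/3 + c²/3 (W(c, V) = (c*c + c)/3 = (c² + c)/3 = (c + c²)/3 = c/3 + c²/3)
a(G, C) = -26 (a(G, C) = -28 - 2*(-1) = -28 - 1*(-2) = -28 + 2 = -26)
1/(-23737 + a(W(-4, 16), 220)) = 1/(-23737 - 26) = 1/(-23763) = -1/23763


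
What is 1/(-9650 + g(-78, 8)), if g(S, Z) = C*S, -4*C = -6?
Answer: -1/9767 ≈ -0.00010239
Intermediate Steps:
C = 3/2 (C = -¼*(-6) = 3/2 ≈ 1.5000)
g(S, Z) = 3*S/2
1/(-9650 + g(-78, 8)) = 1/(-9650 + (3/2)*(-78)) = 1/(-9650 - 117) = 1/(-9767) = -1/9767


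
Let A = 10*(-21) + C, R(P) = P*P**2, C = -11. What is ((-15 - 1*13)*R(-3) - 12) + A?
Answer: 523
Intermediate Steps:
R(P) = P**3
A = -221 (A = 10*(-21) - 11 = -210 - 11 = -221)
((-15 - 1*13)*R(-3) - 12) + A = ((-15 - 1*13)*(-3)**3 - 12) - 221 = ((-15 - 13)*(-27) - 12) - 221 = (-28*(-27) - 12) - 221 = (756 - 12) - 221 = 744 - 221 = 523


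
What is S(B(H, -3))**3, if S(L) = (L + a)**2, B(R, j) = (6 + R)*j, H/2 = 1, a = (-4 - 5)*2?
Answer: 5489031744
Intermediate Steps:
a = -18 (a = -9*2 = -18)
H = 2 (H = 2*1 = 2)
B(R, j) = j*(6 + R)
S(L) = (-18 + L)**2 (S(L) = (L - 18)**2 = (-18 + L)**2)
S(B(H, -3))**3 = ((-18 - 3*(6 + 2))**2)**3 = ((-18 - 3*8)**2)**3 = ((-18 - 24)**2)**3 = ((-42)**2)**3 = 1764**3 = 5489031744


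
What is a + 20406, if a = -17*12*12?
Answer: 17958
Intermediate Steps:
a = -2448 (a = -204*12 = -2448)
a + 20406 = -2448 + 20406 = 17958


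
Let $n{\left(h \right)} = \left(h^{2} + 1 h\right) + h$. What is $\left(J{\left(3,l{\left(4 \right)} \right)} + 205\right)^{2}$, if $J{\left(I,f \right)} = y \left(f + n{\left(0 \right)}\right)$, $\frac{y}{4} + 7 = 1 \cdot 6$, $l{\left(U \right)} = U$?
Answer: $35721$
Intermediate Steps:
$y = -4$ ($y = -28 + 4 \cdot 1 \cdot 6 = -28 + 4 \cdot 6 = -28 + 24 = -4$)
$n{\left(h \right)} = h^{2} + 2 h$ ($n{\left(h \right)} = \left(h^{2} + h\right) + h = \left(h + h^{2}\right) + h = h^{2} + 2 h$)
$J{\left(I,f \right)} = - 4 f$ ($J{\left(I,f \right)} = - 4 \left(f + 0 \left(2 + 0\right)\right) = - 4 \left(f + 0 \cdot 2\right) = - 4 \left(f + 0\right) = - 4 f$)
$\left(J{\left(3,l{\left(4 \right)} \right)} + 205\right)^{2} = \left(\left(-4\right) 4 + 205\right)^{2} = \left(-16 + 205\right)^{2} = 189^{2} = 35721$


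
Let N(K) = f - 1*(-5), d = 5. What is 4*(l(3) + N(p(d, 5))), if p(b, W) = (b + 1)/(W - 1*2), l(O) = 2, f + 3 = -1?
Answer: 12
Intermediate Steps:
f = -4 (f = -3 - 1 = -4)
p(b, W) = (1 + b)/(-2 + W) (p(b, W) = (1 + b)/(W - 2) = (1 + b)/(-2 + W))
N(K) = 1 (N(K) = -4 - 1*(-5) = -4 + 5 = 1)
4*(l(3) + N(p(d, 5))) = 4*(2 + 1) = 4*3 = 12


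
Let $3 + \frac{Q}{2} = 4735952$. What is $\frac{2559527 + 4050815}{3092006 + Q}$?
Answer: $\frac{3305171}{6281952} \approx 0.52614$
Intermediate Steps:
$Q = 9471898$ ($Q = -6 + 2 \cdot 4735952 = -6 + 9471904 = 9471898$)
$\frac{2559527 + 4050815}{3092006 + Q} = \frac{2559527 + 4050815}{3092006 + 9471898} = \frac{6610342}{12563904} = 6610342 \cdot \frac{1}{12563904} = \frac{3305171}{6281952}$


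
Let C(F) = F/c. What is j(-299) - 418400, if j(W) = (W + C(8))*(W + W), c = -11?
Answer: -2630794/11 ≈ -2.3916e+5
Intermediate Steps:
C(F) = -F/11 (C(F) = F/(-11) = F*(-1/11) = -F/11)
j(W) = 2*W*(-8/11 + W) (j(W) = (W - 1/11*8)*(W + W) = (W - 8/11)*(2*W) = (-8/11 + W)*(2*W) = 2*W*(-8/11 + W))
j(-299) - 418400 = (2/11)*(-299)*(-8 + 11*(-299)) - 418400 = (2/11)*(-299)*(-8 - 3289) - 418400 = (2/11)*(-299)*(-3297) - 418400 = 1971606/11 - 418400 = -2630794/11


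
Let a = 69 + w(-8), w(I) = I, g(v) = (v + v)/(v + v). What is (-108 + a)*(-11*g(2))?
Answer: 517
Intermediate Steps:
g(v) = 1 (g(v) = (2*v)/((2*v)) = (2*v)*(1/(2*v)) = 1)
a = 61 (a = 69 - 8 = 61)
(-108 + a)*(-11*g(2)) = (-108 + 61)*(-11*1) = -47*(-11) = 517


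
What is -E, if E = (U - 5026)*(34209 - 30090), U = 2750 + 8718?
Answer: -26534598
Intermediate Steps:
U = 11468
E = 26534598 (E = (11468 - 5026)*(34209 - 30090) = 6442*4119 = 26534598)
-E = -1*26534598 = -26534598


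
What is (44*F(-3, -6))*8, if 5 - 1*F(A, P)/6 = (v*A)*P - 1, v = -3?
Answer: 126720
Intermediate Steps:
F(A, P) = 36 + 18*A*P (F(A, P) = 30 - 6*((-3*A)*P - 1) = 30 - 6*(-3*A*P - 1) = 30 - 6*(-1 - 3*A*P) = 30 + (6 + 18*A*P) = 36 + 18*A*P)
(44*F(-3, -6))*8 = (44*(36 + 18*(-3)*(-6)))*8 = (44*(36 + 324))*8 = (44*360)*8 = 15840*8 = 126720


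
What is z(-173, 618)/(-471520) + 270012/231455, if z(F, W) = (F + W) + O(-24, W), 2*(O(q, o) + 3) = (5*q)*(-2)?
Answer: 1816942579/1559080880 ≈ 1.1654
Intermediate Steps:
O(q, o) = -3 - 5*q (O(q, o) = -3 + ((5*q)*(-2))/2 = -3 + (-10*q)/2 = -3 - 5*q)
z(F, W) = 117 + F + W (z(F, W) = (F + W) + (-3 - 5*(-24)) = (F + W) + (-3 + 120) = (F + W) + 117 = 117 + F + W)
z(-173, 618)/(-471520) + 270012/231455 = (117 - 173 + 618)/(-471520) + 270012/231455 = 562*(-1/471520) + 270012*(1/231455) = -281/235760 + 270012/231455 = 1816942579/1559080880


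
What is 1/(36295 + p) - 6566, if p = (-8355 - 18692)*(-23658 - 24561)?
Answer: -8563479550807/1304215588 ≈ -6566.0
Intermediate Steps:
p = 1304179293 (p = -27047*(-48219) = 1304179293)
1/(36295 + p) - 6566 = 1/(36295 + 1304179293) - 6566 = 1/1304215588 - 6566 = -8563479550807/1304215588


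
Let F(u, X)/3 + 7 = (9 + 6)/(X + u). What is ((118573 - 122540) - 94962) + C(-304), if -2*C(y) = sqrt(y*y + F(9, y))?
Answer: -98929 - 2*sqrt(20101654)/59 ≈ -99081.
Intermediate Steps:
F(u, X) = -21 + 45/(X + u) (F(u, X) = -21 + 3*((9 + 6)/(X + u)) = -21 + 3*(15/(X + u)) = -21 + 45/(X + u))
C(y) = -sqrt(y**2 + 3*(-48 - 7*y)/(9 + y))/2 (C(y) = -sqrt(y*y + 3*(15 - 7*y - 7*9)/(y + 9))/2 = -sqrt(y**2 + 3*(15 - 7*y - 63)/(9 + y))/2 = -sqrt(y**2 + 3*(-48 - 7*y)/(9 + y))/2)
((118573 - 122540) - 94962) + C(-304) = ((118573 - 122540) - 94962) - sqrt(-1/(9 - 304))*sqrt(144 + 21*(-304) - 1*(-304)**2*(9 - 304))/2 = (-3967 - 94962) - sqrt(-1/(-295))*sqrt(144 - 6384 - 1*92416*(-295))/2 = -98929 - sqrt(295)*sqrt(144 - 6384 + 27262720)/295/2 = -98929 - 4*sqrt(20101654)/59/2 = -98929 - 2*sqrt(20101654)/59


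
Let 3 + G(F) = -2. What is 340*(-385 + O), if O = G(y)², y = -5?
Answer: -122400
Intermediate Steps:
G(F) = -5 (G(F) = -3 - 2 = -5)
O = 25 (O = (-5)² = 25)
340*(-385 + O) = 340*(-385 + 25) = 340*(-360) = -122400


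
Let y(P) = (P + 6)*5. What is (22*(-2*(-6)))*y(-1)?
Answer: 6600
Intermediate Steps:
y(P) = 30 + 5*P (y(P) = (6 + P)*5 = 30 + 5*P)
(22*(-2*(-6)))*y(-1) = (22*(-2*(-6)))*(30 + 5*(-1)) = (22*12)*(30 - 5) = 264*25 = 6600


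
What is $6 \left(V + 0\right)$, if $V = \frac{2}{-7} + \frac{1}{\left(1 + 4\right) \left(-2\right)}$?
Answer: $- \frac{81}{35} \approx -2.3143$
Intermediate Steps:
$V = - \frac{27}{70}$ ($V = 2 \left(- \frac{1}{7}\right) + \frac{1}{5} \left(- \frac{1}{2}\right) = - \frac{2}{7} + \frac{1}{5} \left(- \frac{1}{2}\right) = - \frac{2}{7} - \frac{1}{10} = - \frac{27}{70} \approx -0.38571$)
$6 \left(V + 0\right) = 6 \left(- \frac{27}{70} + 0\right) = 6 \left(- \frac{27}{70}\right) = - \frac{81}{35}$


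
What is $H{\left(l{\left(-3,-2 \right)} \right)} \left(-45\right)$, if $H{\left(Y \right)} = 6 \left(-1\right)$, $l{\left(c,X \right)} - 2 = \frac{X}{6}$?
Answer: $270$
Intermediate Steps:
$l{\left(c,X \right)} = 2 + \frac{X}{6}$
$H{\left(Y \right)} = -6$
$H{\left(l{\left(-3,-2 \right)} \right)} \left(-45\right) = \left(-6\right) \left(-45\right) = 270$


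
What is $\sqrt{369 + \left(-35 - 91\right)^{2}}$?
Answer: $57 \sqrt{5} \approx 127.46$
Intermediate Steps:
$\sqrt{369 + \left(-35 - 91\right)^{2}} = \sqrt{369 + \left(-126\right)^{2}} = \sqrt{369 + 15876} = \sqrt{16245} = 57 \sqrt{5}$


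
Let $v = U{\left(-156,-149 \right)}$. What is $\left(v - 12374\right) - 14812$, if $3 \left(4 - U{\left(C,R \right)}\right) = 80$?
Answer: $- \frac{81626}{3} \approx -27209.0$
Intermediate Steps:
$U{\left(C,R \right)} = - \frac{68}{3}$ ($U{\left(C,R \right)} = 4 - \frac{80}{3} = - \frac{68}{3}$)
$v = - \frac{68}{3} \approx -22.667$
$\left(v - 12374\right) - 14812 = \left(- \frac{68}{3} - 12374\right) - 14812 = - \frac{37190}{3} - 14812 = - \frac{81626}{3}$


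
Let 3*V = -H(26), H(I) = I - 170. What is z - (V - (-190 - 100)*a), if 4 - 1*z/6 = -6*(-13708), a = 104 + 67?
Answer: -543102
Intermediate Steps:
a = 171
H(I) = -170 + I
V = 48 (V = (-(-170 + 26))/3 = (-1*(-144))/3 = (1/3)*144 = 48)
z = -493464 (z = 24 - (-36)*(-13708) = 24 - 6*82248 = 24 - 493488 = -493464)
z - (V - (-190 - 100)*a) = -493464 - (48 - (-190 - 100)*171) = -493464 - (48 - (-290)*171) = -493464 - (48 - 1*(-49590)) = -493464 - (48 + 49590) = -493464 - 1*49638 = -493464 - 49638 = -543102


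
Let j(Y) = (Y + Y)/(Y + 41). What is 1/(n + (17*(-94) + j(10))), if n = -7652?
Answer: -51/471730 ≈ -0.00010811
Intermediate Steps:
j(Y) = 2*Y/(41 + Y) (j(Y) = (2*Y)/(41 + Y) = 2*Y/(41 + Y))
1/(n + (17*(-94) + j(10))) = 1/(-7652 + (17*(-94) + 2*10/(41 + 10))) = 1/(-7652 + (-1598 + 2*10/51)) = 1/(-7652 + (-1598 + 2*10*(1/51))) = 1/(-7652 + (-1598 + 20/51)) = 1/(-7652 - 81478/51) = 1/(-471730/51) = -51/471730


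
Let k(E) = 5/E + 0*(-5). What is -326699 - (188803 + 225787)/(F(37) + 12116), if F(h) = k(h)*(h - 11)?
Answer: -73257179404/224211 ≈ -3.2673e+5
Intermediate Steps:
k(E) = 5/E (k(E) = 5/E + 0 = 5/E)
F(h) = 5*(-11 + h)/h (F(h) = (5/h)*(h - 11) = (5/h)*(-11 + h) = 5*(-11 + h)/h)
-326699 - (188803 + 225787)/(F(37) + 12116) = -326699 - (188803 + 225787)/((5 - 55/37) + 12116) = -326699 - 414590/((5 - 55*1/37) + 12116) = -326699 - 414590/((5 - 55/37) + 12116) = -326699 - 414590/(130/37 + 12116) = -326699 - 414590/448422/37 = -326699 - 414590*37/448422 = -326699 - 1*7669915/224211 = -326699 - 7669915/224211 = -73257179404/224211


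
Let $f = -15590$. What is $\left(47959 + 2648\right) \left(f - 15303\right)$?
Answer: $-1563402051$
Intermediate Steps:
$\left(47959 + 2648\right) \left(f - 15303\right) = \left(47959 + 2648\right) \left(-15590 - 15303\right) = 50607 \left(-30893\right) = -1563402051$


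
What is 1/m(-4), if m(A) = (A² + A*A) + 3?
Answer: 1/35 ≈ 0.028571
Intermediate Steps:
m(A) = 3 + 2*A² (m(A) = (A² + A²) + 3 = 2*A² + 3 = 3 + 2*A²)
1/m(-4) = 1/(3 + 2*(-4)²) = 1/(3 + 2*16) = 1/(3 + 32) = 1/35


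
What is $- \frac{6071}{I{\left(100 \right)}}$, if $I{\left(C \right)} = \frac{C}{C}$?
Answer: $-6071$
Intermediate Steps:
$I{\left(C \right)} = 1$
$- \frac{6071}{I{\left(100 \right)}} = - \frac{6071}{1} = \left(-6071\right) 1 = -6071$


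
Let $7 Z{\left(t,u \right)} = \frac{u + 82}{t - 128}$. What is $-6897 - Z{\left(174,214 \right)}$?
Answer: $- \frac{1110565}{161} \approx -6897.9$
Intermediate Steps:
$Z{\left(t,u \right)} = \frac{82 + u}{7 \left(-128 + t\right)}$ ($Z{\left(t,u \right)} = \frac{\left(u + 82\right) \frac{1}{t - 128}}{7} = \frac{\left(82 + u\right) \frac{1}{-128 + t}}{7} = \frac{\frac{1}{-128 + t} \left(82 + u\right)}{7} = \frac{82 + u}{7 \left(-128 + t\right)}$)
$-6897 - Z{\left(174,214 \right)} = -6897 - \frac{82 + 214}{7 \left(-128 + 174\right)} = -6897 - \frac{1}{7} \cdot \frac{1}{46} \cdot 296 = -6897 - \frac{148}{161} = - \frac{1110565}{161}$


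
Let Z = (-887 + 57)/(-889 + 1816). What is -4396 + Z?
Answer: -4075922/927 ≈ -4396.9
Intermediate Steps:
Z = -830/927 ≈ -0.89536
-4396 + Z = -4396 - 830/927 = -4075922/927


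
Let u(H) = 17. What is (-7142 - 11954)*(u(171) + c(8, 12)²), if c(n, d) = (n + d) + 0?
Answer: -7963032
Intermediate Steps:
c(n, d) = d + n (c(n, d) = (d + n) + 0 = d + n)
(-7142 - 11954)*(u(171) + c(8, 12)²) = (-7142 - 11954)*(17 + (12 + 8)²) = -19096*(17 + 20²) = -19096*(17 + 400) = -19096*417 = -7963032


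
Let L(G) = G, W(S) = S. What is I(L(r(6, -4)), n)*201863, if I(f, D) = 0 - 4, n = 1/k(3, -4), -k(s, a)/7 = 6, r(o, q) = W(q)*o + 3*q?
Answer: -807452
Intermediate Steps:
r(o, q) = 3*q + o*q (r(o, q) = q*o + 3*q = o*q + 3*q = 3*q + o*q)
k(s, a) = -42 (k(s, a) = -7*6 = -42)
n = -1/42 (n = 1/(-42) = -1/42 ≈ -0.023810)
I(f, D) = -4
I(L(r(6, -4)), n)*201863 = -4*201863 = -807452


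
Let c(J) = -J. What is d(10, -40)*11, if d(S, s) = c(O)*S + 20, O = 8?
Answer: -660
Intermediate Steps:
d(S, s) = 20 - 8*S (d(S, s) = (-1*8)*S + 20 = -8*S + 20 = 20 - 8*S)
d(10, -40)*11 = (20 - 8*10)*11 = (20 - 80)*11 = -60*11 = -660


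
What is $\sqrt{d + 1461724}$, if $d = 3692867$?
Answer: $\sqrt{5154591} \approx 2270.4$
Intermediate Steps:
$\sqrt{d + 1461724} = \sqrt{3692867 + 1461724} = \sqrt{5154591}$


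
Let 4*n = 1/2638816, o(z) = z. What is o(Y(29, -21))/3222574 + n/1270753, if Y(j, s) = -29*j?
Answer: -5640222590478249/21612407466682930304 ≈ -0.00026097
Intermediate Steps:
n = 1/10555264 (n = (¼)/2638816 = (¼)*(1/2638816) = 1/10555264 ≈ 9.4739e-8)
o(Y(29, -21))/3222574 + n/1270753 = -29*29/3222574 + (1/10555264)/1270753 = -841*1/3222574 + (1/10555264)*(1/1270753) = -841/3222574 + 1/13413133393792 = -5640222590478249/21612407466682930304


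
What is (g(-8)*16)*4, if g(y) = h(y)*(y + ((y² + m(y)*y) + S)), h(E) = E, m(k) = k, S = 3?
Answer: -62976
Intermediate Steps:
g(y) = y*(3 + y + 2*y²) (g(y) = y*(y + ((y² + y*y) + 3)) = y*(y + ((y² + y²) + 3)) = y*(y + (2*y² + 3)) = y*(y + (3 + 2*y²)) = y*(3 + y + 2*y²))
(g(-8)*16)*4 = (-8*(3 - 8 + 2*(-8)²)*16)*4 = (-8*(3 - 8 + 2*64)*16)*4 = (-8*(3 - 8 + 128)*16)*4 = (-8*123*16)*4 = -984*16*4 = -15744*4 = -62976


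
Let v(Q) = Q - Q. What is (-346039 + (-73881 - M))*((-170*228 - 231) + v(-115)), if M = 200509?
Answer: 24191147139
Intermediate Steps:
v(Q) = 0
(-346039 + (-73881 - M))*((-170*228 - 231) + v(-115)) = (-346039 + (-73881 - 1*200509))*((-170*228 - 231) + 0) = (-346039 + (-73881 - 200509))*((-38760 - 231) + 0) = (-346039 - 274390)*(-38991 + 0) = -620429*(-38991) = 24191147139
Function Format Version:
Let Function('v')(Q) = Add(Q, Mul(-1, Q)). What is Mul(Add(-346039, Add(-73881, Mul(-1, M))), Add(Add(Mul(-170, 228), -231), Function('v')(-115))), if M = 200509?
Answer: 24191147139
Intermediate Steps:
Function('v')(Q) = 0
Mul(Add(-346039, Add(-73881, Mul(-1, M))), Add(Add(Mul(-170, 228), -231), Function('v')(-115))) = Mul(Add(-346039, Add(-73881, Mul(-1, 200509))), Add(Add(Mul(-170, 228), -231), 0)) = Mul(Add(-346039, Add(-73881, -200509)), Add(Add(-38760, -231), 0)) = Mul(Add(-346039, -274390), Add(-38991, 0)) = Mul(-620429, -38991) = 24191147139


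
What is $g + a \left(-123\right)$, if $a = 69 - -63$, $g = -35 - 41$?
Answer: $-16312$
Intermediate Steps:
$g = -76$ ($g = -35 - 41 = -76$)
$a = 132$ ($a = 69 + 63 = 132$)
$g + a \left(-123\right) = -76 + 132 \left(-123\right) = -76 - 16236 = -16312$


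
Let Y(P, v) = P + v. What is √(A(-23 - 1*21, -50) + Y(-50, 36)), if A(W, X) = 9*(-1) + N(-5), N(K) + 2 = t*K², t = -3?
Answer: 10*I ≈ 10.0*I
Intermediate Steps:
N(K) = -2 - 3*K²
A(W, X) = -86 (A(W, X) = 9*(-1) + (-2 - 3*(-5)²) = -9 + (-2 - 3*25) = -9 + (-2 - 75) = -9 - 77 = -86)
√(A(-23 - 1*21, -50) + Y(-50, 36)) = √(-86 + (-50 + 36)) = √(-86 - 14) = √(-100) = 10*I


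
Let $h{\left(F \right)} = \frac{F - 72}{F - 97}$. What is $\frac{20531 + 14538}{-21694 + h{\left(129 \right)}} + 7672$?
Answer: $\frac{5324404264}{694151} \approx 7670.4$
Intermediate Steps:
$h{\left(F \right)} = \frac{-72 + F}{-97 + F}$
$\frac{20531 + 14538}{-21694 + h{\left(129 \right)}} + 7672 = \frac{20531 + 14538}{-21694 + \frac{-72 + 129}{-97 + 129}} + 7672 = \frac{35069}{-21694 + \frac{1}{32} \cdot 57} + 7672 = \frac{35069}{-21694 + \frac{57}{32}} + 7672 = \frac{35069}{- \frac{694151}{32}} + 7672 = 35069 \left(- \frac{32}{694151}\right) + 7672 = - \frac{1122208}{694151} + 7672 = \frac{5324404264}{694151}$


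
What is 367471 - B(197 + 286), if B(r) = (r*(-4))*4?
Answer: 375199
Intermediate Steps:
B(r) = -16*r (B(r) = -4*r*4 = -16*r)
367471 - B(197 + 286) = 367471 - (-16)*(197 + 286) = 367471 - (-16)*483 = 367471 - 1*(-7728) = 367471 + 7728 = 375199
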